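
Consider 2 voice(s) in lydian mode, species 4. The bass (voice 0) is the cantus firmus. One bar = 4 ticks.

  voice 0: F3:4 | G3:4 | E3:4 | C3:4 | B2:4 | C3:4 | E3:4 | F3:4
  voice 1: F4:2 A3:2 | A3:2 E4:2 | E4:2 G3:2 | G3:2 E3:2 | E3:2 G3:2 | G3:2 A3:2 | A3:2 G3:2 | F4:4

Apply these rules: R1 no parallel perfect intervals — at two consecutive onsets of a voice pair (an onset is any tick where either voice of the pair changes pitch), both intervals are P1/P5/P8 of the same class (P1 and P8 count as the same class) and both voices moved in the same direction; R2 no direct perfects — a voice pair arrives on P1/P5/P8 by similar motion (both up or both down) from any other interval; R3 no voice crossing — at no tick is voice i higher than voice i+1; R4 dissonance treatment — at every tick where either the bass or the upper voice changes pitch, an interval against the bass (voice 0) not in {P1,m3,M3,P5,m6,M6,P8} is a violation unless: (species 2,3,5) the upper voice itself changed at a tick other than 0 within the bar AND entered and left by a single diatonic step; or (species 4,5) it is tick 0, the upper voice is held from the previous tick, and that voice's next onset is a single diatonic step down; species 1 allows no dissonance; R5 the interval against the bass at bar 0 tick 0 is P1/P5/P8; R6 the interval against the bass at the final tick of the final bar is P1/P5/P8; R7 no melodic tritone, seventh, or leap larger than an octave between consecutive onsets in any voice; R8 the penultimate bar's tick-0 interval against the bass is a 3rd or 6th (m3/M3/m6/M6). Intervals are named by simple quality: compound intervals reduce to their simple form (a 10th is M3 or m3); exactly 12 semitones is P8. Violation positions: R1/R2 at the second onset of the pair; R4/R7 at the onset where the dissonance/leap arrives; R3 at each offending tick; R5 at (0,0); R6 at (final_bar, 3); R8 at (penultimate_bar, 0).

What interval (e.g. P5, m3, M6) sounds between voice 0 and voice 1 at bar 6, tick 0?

voice 0=E3 voice 1=A3 -> P4

P4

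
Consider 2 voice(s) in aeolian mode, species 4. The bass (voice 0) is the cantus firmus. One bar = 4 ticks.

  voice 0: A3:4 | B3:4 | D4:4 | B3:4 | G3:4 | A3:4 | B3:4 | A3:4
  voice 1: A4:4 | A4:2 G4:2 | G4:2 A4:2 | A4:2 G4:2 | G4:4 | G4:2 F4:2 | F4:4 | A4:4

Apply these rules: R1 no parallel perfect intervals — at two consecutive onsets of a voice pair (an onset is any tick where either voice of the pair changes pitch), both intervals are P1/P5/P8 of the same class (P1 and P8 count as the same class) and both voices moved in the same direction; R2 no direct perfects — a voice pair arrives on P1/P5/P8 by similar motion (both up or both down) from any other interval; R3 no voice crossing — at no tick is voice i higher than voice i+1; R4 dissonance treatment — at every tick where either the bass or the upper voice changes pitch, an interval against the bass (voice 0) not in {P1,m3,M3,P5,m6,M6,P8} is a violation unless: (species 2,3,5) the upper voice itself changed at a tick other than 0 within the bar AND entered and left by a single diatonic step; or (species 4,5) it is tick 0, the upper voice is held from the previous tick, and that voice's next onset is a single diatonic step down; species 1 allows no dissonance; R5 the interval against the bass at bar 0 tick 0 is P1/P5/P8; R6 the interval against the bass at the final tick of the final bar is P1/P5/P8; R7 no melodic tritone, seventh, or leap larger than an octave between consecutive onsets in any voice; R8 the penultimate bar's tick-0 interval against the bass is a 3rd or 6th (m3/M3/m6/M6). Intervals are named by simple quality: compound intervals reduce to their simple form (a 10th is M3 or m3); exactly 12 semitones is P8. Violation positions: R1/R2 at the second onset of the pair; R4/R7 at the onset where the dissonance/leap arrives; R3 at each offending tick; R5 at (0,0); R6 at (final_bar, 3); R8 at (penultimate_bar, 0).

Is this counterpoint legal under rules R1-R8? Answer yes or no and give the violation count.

No (3 violations)

bar 0: v0=A3 v1=A4 (P8)
bar 1: v0=B3 v1=A4 (m7)
bar 2: v0=D4 v1=G4 (P4)
bar 3: v0=B3 v1=A4 (m7)
bar 4: v0=G3 v1=G4 (P8)
bar 5: v0=A3 v1=G4 (m7)
bar 6: v0=B3 v1=F4 (TT)
bar 7: v0=A3 v1=A4 (P8)
  R4 @ bar2.0: D4/G4 P4 untreated
  R4 @ bar6.0: B3/F4 TT untreated
  R8 @ bar6.0: penult TT not 3rd/6th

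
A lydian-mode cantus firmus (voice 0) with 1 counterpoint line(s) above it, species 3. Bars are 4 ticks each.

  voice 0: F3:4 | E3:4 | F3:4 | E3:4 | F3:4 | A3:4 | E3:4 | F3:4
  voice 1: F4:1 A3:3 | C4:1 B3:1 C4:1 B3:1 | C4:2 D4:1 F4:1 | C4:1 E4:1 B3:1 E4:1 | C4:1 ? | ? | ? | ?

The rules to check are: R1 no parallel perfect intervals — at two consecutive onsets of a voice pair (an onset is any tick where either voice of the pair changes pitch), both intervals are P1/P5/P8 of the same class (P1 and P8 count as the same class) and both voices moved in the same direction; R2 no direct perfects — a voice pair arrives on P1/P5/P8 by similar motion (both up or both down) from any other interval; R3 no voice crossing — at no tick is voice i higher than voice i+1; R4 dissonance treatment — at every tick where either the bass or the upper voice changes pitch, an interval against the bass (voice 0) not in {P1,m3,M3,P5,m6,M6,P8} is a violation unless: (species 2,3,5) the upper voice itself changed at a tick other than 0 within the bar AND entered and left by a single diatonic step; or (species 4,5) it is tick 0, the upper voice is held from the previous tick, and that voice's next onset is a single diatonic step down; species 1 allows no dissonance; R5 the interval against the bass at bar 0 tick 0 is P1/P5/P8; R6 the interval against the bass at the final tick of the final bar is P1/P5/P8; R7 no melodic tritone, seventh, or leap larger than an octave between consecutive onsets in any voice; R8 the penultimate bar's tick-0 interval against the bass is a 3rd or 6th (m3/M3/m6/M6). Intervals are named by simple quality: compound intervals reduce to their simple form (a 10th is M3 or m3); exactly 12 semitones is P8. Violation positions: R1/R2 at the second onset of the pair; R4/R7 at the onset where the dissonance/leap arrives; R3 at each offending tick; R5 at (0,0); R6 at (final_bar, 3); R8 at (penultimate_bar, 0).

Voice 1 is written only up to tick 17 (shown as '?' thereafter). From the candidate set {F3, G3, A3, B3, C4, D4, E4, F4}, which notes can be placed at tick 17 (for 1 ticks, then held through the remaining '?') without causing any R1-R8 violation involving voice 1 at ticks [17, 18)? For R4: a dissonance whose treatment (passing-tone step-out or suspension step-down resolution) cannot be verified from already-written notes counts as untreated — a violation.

{A3, C4, D4, F3, F4}

F3: legal
G3: violates R4
A3: legal
B3: violates R4
C4: legal
D4: legal
E4: violates R4
F4: legal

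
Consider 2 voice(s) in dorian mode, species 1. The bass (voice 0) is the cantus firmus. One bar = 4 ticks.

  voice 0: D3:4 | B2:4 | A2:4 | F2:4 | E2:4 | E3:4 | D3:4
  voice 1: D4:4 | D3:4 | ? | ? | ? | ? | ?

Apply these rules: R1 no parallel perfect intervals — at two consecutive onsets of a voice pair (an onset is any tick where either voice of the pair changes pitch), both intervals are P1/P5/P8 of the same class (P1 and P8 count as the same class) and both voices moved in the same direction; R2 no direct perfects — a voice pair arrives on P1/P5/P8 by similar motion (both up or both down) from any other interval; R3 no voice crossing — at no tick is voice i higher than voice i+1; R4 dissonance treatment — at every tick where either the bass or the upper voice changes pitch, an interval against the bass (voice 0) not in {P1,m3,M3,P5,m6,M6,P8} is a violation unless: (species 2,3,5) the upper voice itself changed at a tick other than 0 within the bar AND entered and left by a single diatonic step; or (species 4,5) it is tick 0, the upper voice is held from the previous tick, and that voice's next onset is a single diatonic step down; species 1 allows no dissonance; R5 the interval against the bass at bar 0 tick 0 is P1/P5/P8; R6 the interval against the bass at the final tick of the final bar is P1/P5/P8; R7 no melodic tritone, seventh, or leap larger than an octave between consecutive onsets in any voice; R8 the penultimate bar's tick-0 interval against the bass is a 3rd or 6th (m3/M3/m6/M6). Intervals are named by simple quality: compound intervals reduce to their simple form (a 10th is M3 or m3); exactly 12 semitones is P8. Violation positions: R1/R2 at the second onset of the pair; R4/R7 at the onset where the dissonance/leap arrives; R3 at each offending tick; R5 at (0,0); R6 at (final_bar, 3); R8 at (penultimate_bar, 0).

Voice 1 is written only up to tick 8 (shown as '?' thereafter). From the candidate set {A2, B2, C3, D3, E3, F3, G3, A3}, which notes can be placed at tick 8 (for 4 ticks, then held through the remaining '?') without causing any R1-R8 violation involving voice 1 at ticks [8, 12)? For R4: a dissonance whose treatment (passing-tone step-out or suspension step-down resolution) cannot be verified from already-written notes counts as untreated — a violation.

{A3, C3, E3, F3}

A2: violates R2
B2: violates R4
C3: legal
D3: violates R4
E3: legal
F3: legal
G3: violates R4
A3: legal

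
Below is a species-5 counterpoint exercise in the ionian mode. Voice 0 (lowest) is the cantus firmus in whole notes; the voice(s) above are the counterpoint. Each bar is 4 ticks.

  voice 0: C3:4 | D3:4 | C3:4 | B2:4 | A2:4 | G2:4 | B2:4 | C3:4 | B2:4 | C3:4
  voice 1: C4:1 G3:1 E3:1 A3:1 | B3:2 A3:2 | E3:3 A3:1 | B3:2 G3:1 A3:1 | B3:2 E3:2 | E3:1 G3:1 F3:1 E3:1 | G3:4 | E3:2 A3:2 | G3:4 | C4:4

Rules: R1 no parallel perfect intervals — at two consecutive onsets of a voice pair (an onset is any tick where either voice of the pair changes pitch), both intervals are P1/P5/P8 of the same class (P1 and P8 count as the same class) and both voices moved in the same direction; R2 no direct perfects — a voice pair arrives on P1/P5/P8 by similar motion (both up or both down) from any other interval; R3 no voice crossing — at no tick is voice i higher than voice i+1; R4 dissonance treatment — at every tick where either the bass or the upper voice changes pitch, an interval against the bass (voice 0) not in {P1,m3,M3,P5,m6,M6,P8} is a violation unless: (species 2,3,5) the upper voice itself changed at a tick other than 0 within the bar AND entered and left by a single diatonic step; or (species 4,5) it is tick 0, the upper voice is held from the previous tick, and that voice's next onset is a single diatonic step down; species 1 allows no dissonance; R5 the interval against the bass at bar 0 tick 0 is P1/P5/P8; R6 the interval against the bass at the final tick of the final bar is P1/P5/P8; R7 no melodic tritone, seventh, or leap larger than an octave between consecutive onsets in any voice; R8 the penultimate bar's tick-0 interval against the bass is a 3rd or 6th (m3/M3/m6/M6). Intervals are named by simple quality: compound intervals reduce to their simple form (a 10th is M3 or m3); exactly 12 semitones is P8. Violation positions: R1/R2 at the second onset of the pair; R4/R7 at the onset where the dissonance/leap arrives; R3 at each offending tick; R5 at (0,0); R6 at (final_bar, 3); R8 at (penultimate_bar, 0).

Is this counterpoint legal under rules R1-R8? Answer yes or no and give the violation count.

bar 0: v0=C3 v1=C4 (P8)
bar 1: v0=D3 v1=B3 (M6)
bar 2: v0=C3 v1=E3 (M3)
bar 3: v0=B2 v1=B3 (P8)
bar 4: v0=A2 v1=B3 (M2)
bar 5: v0=G2 v1=E3 (M6)
bar 6: v0=B2 v1=G3 (m6)
bar 7: v0=C3 v1=E3 (M3)
bar 8: v0=B2 v1=G3 (m6)
bar 9: v0=C3 v1=C4 (P8)
  R4 @ bar4.0: A2/B3 M2 untreated
  R2 @ bar9.0: B2/G3 m6 -> C3/C4 P8 similar

No (2 violations)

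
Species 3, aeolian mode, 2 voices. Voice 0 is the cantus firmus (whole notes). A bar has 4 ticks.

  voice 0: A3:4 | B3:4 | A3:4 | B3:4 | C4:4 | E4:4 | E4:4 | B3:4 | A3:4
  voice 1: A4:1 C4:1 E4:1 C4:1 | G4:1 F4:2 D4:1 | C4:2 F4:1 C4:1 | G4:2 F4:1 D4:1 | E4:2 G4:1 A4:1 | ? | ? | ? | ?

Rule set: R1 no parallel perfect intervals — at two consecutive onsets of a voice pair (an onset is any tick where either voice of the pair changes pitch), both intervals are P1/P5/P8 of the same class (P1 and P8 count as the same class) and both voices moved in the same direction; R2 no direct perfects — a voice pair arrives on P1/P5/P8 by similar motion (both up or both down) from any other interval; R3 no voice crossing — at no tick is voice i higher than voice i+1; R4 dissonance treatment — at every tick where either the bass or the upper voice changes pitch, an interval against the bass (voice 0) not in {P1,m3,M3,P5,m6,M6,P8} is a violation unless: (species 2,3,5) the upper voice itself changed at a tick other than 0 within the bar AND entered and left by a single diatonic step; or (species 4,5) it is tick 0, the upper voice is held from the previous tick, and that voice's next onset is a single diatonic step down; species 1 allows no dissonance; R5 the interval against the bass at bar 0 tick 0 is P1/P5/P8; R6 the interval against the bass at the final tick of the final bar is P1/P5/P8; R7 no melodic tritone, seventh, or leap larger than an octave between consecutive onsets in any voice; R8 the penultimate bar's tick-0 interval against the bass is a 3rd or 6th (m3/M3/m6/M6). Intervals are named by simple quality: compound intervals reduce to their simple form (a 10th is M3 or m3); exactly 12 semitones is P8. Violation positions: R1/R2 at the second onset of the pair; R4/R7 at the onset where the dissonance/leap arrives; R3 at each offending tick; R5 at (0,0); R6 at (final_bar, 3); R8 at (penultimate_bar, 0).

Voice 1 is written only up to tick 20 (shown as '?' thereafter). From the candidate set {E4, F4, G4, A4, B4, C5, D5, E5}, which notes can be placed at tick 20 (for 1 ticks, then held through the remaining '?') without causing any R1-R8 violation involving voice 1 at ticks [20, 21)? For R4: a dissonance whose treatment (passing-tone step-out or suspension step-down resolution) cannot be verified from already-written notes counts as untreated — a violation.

E4: legal
F4: violates R4
G4: legal
A4: violates R4
B4: violates R2
C5: legal
D5: violates R4
E5: violates R2

{C5, E4, G4}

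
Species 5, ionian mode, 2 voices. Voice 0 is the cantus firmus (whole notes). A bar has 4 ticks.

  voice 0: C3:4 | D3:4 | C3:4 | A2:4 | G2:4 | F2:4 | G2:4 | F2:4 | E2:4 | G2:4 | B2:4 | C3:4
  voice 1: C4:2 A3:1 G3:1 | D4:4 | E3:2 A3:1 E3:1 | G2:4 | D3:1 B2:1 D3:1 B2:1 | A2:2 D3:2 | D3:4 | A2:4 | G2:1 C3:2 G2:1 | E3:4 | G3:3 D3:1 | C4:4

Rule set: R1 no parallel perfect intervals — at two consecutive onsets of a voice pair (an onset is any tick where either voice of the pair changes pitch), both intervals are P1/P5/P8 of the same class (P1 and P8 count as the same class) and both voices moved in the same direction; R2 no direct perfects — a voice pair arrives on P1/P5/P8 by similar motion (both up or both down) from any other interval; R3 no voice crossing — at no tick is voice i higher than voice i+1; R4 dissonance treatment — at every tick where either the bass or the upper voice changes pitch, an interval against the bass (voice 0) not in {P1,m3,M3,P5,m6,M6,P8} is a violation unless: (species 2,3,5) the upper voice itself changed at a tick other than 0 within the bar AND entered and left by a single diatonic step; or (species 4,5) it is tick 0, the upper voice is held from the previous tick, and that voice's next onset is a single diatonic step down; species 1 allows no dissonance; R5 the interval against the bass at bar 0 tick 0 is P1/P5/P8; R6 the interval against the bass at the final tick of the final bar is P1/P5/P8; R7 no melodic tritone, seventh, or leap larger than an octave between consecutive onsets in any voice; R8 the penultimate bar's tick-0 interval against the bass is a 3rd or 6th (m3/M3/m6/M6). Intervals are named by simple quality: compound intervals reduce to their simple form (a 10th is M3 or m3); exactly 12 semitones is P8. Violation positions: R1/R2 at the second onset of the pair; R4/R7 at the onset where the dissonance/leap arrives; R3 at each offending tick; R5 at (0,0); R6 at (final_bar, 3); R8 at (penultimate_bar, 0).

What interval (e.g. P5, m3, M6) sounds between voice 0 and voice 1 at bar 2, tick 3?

voice 0=C3 voice 1=E3 -> M3

M3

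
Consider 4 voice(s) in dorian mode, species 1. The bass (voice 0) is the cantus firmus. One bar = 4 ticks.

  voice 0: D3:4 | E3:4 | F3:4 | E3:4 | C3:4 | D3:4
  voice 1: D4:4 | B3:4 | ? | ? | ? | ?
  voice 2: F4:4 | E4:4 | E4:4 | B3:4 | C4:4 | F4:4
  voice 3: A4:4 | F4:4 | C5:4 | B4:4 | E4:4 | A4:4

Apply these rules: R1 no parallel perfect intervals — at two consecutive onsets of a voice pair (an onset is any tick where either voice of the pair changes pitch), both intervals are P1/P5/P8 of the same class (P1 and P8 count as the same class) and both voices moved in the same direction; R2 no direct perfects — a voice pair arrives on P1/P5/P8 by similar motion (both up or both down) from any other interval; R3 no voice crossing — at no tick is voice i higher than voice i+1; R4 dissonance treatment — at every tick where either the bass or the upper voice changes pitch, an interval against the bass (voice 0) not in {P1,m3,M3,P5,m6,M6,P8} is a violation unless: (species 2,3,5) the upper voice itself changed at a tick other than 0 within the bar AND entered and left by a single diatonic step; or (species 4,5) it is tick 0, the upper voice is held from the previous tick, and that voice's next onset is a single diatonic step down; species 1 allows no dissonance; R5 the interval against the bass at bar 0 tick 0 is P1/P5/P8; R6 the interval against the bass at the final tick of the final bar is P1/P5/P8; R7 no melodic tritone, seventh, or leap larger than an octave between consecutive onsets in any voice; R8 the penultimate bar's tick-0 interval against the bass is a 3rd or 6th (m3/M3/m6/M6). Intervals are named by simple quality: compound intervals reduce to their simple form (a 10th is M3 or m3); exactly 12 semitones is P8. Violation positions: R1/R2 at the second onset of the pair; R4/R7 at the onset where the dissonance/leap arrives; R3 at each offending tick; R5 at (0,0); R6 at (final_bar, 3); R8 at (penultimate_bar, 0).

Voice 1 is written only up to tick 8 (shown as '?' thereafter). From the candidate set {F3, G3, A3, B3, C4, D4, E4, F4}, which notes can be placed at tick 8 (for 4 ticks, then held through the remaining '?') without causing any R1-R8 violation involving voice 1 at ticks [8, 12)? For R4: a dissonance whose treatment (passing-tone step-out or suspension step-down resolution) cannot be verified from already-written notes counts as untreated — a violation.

F3: violates R7
G3: violates R4
A3: legal
B3: violates R4
C4: violates R1,R2
D4: legal
E4: violates R4
F4: violates R2,R3,R7

{A3, D4}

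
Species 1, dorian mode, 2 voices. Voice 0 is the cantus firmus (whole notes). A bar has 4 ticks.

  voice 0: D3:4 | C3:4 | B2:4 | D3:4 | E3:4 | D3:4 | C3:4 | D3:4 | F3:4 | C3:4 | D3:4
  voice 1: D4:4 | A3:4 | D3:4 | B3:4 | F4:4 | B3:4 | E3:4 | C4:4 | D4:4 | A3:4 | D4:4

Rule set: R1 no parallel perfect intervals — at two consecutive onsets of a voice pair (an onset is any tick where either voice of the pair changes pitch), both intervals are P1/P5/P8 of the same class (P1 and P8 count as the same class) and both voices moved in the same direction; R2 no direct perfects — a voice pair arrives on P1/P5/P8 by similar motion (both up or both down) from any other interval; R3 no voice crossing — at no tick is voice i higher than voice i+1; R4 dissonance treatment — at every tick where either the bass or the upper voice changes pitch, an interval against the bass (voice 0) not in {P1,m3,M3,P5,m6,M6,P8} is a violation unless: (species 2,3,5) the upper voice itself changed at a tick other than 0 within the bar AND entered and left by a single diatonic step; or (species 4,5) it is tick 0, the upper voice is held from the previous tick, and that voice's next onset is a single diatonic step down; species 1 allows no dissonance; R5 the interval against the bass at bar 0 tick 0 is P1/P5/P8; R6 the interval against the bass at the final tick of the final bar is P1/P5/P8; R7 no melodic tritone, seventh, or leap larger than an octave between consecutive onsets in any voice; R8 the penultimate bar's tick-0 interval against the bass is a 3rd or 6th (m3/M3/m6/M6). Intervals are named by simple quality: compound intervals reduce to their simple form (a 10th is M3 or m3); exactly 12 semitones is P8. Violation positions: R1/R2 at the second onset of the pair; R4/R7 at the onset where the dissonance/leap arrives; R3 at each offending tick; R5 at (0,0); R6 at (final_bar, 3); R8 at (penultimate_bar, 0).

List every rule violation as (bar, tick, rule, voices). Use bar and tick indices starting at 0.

(4, 0, R4, (0, 1))
(4, 0, R7, (1,))
(5, 0, R7, (1,))
(7, 0, R4, (0, 1))
(10, 0, R2, (0, 1))

bar 0: v0=D3 v1=D4 downbeat P8
bar 1: v0=C3 v1=A3 downbeat M6
bar 2: v0=B2 v1=D3 downbeat m3
bar 3: v0=D3 v1=B3 downbeat M6
bar 4: v0=E3 v1=F4 downbeat m2
bar 5: v0=D3 v1=B3 downbeat M6
bar 6: v0=C3 v1=E3 downbeat M3
bar 7: v0=D3 v1=C4 downbeat m7
bar 8: v0=F3 v1=D4 downbeat M6
bar 9: v0=C3 v1=A3 downbeat M6
bar 10: v0=D3 v1=D4 downbeat P8
  -> R4 @ bar 4 tick 0 v(0, 1): E3/F4 m2 untreated
  -> R7 @ bar 4 tick 0 v(1,): B3->F4 leap 6st
  -> R7 @ bar 5 tick 0 v(1,): F4->B3 leap 6st
  -> R4 @ bar 7 tick 0 v(0, 1): D3/C4 m7 untreated
  -> R2 @ bar 10 tick 0 v(0, 1): C3/A3 M6 -> D3/D4 P8 similar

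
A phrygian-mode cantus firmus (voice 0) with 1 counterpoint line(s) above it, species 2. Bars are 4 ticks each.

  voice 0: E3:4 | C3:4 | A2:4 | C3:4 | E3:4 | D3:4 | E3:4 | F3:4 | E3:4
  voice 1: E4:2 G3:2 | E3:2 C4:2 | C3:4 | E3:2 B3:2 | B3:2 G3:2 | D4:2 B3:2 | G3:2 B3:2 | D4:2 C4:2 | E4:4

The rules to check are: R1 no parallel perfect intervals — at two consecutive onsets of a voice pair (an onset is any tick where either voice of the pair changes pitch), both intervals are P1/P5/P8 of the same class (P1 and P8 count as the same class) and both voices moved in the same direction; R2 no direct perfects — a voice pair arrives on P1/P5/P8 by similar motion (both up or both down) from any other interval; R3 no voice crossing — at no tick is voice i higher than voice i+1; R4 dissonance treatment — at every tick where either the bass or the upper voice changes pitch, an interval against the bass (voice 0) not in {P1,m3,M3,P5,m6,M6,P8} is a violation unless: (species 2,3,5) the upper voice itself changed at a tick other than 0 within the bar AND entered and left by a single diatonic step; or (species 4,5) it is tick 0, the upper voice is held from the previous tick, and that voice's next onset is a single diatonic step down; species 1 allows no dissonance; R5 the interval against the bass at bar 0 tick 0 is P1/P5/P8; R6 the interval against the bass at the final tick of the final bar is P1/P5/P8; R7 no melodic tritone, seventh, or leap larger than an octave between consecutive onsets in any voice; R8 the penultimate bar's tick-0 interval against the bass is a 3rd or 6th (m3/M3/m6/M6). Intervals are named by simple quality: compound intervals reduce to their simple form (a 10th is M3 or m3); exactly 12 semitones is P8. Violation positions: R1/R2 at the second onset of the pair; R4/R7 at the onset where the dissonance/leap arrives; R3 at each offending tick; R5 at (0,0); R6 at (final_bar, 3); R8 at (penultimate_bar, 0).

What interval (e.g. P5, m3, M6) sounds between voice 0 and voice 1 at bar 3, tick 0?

M3

voice 0=C3 voice 1=E3 -> M3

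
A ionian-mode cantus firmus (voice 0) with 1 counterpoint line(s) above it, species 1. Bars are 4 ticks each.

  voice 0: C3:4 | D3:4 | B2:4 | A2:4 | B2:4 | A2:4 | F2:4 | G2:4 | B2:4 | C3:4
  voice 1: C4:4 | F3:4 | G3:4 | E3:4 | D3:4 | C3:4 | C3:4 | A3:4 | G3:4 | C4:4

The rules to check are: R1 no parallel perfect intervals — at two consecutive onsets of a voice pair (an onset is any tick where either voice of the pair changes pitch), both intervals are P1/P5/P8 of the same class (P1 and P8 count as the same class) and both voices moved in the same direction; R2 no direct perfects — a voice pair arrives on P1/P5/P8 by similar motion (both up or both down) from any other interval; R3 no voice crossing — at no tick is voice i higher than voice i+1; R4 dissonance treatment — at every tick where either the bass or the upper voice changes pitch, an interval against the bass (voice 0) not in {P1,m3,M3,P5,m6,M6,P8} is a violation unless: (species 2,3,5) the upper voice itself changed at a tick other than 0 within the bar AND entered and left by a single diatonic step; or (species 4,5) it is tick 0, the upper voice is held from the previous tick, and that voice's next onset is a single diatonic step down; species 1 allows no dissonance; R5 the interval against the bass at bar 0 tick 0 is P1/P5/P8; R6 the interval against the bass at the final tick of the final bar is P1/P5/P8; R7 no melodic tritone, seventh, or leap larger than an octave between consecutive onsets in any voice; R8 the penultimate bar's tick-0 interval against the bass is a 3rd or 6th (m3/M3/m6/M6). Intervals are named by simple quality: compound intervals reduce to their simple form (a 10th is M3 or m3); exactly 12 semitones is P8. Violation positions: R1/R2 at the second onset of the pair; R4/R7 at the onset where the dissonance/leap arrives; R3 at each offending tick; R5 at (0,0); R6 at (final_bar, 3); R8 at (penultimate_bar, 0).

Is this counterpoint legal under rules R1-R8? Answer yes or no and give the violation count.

bar 0: v0=C3 v1=C4 (P8)
bar 1: v0=D3 v1=F3 (m3)
bar 2: v0=B2 v1=G3 (m6)
bar 3: v0=A2 v1=E3 (P5)
bar 4: v0=B2 v1=D3 (m3)
bar 5: v0=A2 v1=C3 (m3)
bar 6: v0=F2 v1=C3 (P5)
bar 7: v0=G2 v1=A3 (M2)
bar 8: v0=B2 v1=G3 (m6)
bar 9: v0=C3 v1=C4 (P8)
  R2 @ bar3.0: B2/G3 m6 -> A2/E3 P5 similar
  R4 @ bar7.0: G2/A3 M2 untreated
  R2 @ bar9.0: B2/G3 m6 -> C3/C4 P8 similar

No (3 violations)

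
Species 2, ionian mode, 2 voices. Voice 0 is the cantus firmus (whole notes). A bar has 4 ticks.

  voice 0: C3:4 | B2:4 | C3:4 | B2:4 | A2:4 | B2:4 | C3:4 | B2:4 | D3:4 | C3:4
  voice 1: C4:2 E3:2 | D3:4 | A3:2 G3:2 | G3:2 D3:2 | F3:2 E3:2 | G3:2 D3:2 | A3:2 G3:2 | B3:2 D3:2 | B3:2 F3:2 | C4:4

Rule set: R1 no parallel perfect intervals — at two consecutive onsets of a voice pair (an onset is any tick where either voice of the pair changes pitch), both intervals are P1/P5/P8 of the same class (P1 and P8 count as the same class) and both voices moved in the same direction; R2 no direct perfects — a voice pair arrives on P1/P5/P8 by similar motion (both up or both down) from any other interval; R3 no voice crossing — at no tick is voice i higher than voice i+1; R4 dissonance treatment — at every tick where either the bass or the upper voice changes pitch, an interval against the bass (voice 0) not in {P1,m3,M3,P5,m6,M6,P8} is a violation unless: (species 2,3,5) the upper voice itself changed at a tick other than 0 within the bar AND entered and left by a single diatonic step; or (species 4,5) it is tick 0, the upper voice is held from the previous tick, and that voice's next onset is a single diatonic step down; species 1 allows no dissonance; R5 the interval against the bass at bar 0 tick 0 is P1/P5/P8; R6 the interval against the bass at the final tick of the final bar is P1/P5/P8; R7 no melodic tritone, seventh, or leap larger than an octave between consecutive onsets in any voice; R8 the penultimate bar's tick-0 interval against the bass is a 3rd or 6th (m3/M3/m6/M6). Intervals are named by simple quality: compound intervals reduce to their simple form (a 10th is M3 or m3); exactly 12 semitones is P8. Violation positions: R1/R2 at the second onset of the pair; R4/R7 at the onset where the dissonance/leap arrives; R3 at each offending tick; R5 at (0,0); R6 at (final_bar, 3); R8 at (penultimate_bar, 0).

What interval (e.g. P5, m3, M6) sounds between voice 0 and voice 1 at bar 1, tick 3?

m3

voice 0=B2 voice 1=D3 -> m3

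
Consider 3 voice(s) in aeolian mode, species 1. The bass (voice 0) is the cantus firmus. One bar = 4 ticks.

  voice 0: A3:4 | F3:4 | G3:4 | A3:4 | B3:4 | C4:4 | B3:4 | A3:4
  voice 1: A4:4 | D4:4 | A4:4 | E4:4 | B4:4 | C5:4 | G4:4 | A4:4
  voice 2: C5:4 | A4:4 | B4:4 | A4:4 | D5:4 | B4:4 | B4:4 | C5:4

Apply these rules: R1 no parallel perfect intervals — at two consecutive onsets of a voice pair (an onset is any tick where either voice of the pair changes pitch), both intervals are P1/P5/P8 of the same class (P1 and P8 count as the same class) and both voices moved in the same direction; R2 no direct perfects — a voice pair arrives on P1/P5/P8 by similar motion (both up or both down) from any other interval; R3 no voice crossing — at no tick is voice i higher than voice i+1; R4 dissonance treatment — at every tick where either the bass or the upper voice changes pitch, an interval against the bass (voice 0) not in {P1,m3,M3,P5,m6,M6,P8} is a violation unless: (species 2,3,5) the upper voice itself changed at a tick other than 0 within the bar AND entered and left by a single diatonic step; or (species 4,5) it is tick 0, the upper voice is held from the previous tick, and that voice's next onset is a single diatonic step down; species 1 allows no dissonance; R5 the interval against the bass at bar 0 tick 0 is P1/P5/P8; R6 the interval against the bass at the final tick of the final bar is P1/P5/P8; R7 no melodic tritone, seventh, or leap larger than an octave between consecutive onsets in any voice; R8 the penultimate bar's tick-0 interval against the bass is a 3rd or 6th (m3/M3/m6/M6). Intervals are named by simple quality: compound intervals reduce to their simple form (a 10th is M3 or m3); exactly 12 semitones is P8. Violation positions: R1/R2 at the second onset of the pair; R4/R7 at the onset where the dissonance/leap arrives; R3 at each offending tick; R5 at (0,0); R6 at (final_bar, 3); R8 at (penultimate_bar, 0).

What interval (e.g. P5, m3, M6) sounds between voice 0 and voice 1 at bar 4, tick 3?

P8

voice 0=B3 voice 1=B4 -> P8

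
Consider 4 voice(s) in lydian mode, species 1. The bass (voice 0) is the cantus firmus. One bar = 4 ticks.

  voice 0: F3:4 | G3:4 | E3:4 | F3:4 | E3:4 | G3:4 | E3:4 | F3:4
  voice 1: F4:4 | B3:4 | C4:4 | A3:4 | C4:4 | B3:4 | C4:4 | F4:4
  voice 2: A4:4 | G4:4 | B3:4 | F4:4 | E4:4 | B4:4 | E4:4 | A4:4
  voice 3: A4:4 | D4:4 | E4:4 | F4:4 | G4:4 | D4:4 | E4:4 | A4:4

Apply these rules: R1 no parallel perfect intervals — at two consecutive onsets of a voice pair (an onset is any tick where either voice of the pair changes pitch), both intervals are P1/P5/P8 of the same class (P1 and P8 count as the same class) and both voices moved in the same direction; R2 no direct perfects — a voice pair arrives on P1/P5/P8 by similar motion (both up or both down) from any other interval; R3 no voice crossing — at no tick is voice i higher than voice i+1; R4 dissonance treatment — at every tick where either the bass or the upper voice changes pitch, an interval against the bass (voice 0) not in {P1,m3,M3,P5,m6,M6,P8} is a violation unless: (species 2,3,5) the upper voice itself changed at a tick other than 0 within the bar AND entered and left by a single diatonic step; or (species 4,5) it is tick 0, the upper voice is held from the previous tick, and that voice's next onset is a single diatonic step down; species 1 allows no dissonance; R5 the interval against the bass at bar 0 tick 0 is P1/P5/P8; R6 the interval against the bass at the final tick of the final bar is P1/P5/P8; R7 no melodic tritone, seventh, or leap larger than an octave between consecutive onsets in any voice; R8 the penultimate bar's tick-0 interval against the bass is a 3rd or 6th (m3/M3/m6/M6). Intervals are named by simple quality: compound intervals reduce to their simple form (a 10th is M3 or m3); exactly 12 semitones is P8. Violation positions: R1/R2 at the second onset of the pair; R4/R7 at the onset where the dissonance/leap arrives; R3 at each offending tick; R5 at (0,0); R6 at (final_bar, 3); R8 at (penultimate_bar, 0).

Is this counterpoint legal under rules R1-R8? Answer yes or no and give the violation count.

bar 0: v0=F3 v1=F4 v2=A4 v3=A4 (M3)
bar 1: v0=G3 v1=B3 v2=G4 v3=D4 (P5)
bar 2: v0=E3 v1=C4 v2=B3 v3=E4 (P8)
bar 3: v0=F3 v1=A3 v2=F4 v3=F4 (P8)
bar 4: v0=E3 v1=C4 v2=E4 v3=G4 (m3)
bar 5: v0=G3 v1=B3 v2=B4 v3=D4 (P5)
bar 6: v0=E3 v1=C4 v2=E4 v3=E4 (P8)
bar 7: v0=F3 v1=F4 v2=A4 v3=A4 (M3)
  R5 @ bar0.0: opens on M3
  R5 @ bar0.0: opens on M3
  R3 @ bar1.0: G4 above D4
  R7 @ bar1.0: F4->B3 leap 6st
  R3 @ bar1.1: G4 above D4
  R3 @ bar1.2: G4 above D4
  R3 @ bar1.3: G4 above D4
  R2 @ bar2.0: G3/G4 P8 -> E3/B3 P5 similar
  R3 @ bar2.0: C4 above B3
  R3 @ bar2.1: C4 above B3
  R3 @ bar2.2: C4 above B3
  R3 @ bar2.3: C4 above B3
  R1 @ bar3.0: E3/E4 P8 -> F3/F4 P8 similar
  R2 @ bar3.0: E3/B3 P5 -> F3/F4 P8 similar
  R2 @ bar3.0: B3/E4 P4 -> F4/F4 P1 similar
  R7 @ bar3.0: B3->F4 leap 6st
  R1 @ bar4.0: F3/F4 P8 -> E3/E4 P8 similar
  R2 @ bar4.0: A3/F4 m6 -> C4/G4 P5 similar
  R3 @ bar5.0: B4 above D4
  R3 @ bar5.1: B4 above D4
  R3 @ bar5.2: B4 above D4
  R3 @ bar5.3: B4 above D4
  R2 @ bar6.0: G3/B4 M3 -> E3/E4 P8 similar
  R8 @ bar6.0: penult P8 not 3rd/6th
  R8 @ bar6.0: penult P8 not 3rd/6th
  R1 @ bar7.0: E4/E4 P1 -> A4/A4 P1 similar
  R2 @ bar7.0: E3/C4 m6 -> F3/F4 P8 similar
  R6 @ bar7.3: closes on M3
  R6 @ bar7.3: closes on M3

No (29 violations)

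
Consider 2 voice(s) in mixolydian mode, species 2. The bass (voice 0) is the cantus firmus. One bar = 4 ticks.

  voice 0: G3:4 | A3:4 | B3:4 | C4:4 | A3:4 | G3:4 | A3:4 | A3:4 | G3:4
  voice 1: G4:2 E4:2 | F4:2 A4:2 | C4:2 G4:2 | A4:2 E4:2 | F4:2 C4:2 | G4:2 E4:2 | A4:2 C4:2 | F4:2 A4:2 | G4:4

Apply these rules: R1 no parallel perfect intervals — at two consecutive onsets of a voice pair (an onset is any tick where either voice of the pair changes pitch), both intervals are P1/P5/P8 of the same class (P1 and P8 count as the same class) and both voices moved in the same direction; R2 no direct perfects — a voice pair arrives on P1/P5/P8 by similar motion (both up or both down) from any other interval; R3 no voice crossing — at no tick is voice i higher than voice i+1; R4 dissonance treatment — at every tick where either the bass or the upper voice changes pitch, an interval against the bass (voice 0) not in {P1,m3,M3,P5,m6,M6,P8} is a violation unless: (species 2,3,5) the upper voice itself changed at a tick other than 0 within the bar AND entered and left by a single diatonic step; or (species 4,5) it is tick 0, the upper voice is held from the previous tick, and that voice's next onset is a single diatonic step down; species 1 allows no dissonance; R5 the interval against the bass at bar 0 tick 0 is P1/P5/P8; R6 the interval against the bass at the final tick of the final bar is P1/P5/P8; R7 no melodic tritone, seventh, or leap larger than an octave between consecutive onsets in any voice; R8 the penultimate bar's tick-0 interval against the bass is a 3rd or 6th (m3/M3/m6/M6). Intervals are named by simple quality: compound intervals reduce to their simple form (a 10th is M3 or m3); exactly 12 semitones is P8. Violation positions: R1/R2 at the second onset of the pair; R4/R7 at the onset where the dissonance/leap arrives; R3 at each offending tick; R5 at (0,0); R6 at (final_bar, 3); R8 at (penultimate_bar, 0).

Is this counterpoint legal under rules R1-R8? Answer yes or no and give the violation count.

No (3 violations)

bar 0: v0=G3 v1=G4 (P8)
bar 1: v0=A3 v1=F4 (m6)
bar 2: v0=B3 v1=C4 (m2)
bar 3: v0=C4 v1=A4 (M6)
bar 4: v0=A3 v1=F4 (m6)
bar 5: v0=G3 v1=G4 (P8)
bar 6: v0=A3 v1=A4 (P8)
bar 7: v0=A3 v1=F4 (m6)
bar 8: v0=G3 v1=G4 (P8)
  R4 @ bar2.0: B3/C4 m2 untreated
  R2 @ bar6.0: G3/E4 M6 -> A3/A4 P8 similar
  R1 @ bar8.0: A3/A4 P8 -> G3/G4 P8 similar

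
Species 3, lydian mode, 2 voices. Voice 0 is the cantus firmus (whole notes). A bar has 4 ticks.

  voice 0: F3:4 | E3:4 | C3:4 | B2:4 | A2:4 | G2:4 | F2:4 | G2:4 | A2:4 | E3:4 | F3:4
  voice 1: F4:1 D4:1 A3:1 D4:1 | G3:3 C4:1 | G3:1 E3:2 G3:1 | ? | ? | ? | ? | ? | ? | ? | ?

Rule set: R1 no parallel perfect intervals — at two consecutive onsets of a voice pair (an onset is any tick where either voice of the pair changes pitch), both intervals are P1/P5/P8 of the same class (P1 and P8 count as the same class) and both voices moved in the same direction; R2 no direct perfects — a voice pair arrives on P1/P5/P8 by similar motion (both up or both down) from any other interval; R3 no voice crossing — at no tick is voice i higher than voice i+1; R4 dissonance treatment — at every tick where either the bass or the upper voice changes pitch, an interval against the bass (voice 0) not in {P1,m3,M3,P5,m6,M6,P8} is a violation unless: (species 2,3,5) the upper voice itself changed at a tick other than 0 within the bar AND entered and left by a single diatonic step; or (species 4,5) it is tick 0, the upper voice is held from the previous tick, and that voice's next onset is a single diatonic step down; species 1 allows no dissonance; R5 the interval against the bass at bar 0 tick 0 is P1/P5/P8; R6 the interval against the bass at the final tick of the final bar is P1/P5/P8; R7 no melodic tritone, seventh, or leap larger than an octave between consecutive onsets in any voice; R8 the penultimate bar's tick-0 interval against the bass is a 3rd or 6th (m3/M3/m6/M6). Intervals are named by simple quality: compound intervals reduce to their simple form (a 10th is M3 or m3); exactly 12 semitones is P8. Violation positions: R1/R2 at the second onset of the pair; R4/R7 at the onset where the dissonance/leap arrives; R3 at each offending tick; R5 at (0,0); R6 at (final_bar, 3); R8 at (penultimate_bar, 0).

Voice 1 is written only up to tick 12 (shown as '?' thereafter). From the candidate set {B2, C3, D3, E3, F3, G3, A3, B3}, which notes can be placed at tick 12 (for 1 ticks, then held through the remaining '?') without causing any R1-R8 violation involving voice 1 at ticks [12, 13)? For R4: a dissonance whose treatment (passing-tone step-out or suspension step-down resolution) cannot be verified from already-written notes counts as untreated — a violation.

B2: violates R2
C3: violates R4
D3: legal
E3: violates R4
F3: violates R4
G3: legal
A3: violates R4
B3: legal

{B3, D3, G3}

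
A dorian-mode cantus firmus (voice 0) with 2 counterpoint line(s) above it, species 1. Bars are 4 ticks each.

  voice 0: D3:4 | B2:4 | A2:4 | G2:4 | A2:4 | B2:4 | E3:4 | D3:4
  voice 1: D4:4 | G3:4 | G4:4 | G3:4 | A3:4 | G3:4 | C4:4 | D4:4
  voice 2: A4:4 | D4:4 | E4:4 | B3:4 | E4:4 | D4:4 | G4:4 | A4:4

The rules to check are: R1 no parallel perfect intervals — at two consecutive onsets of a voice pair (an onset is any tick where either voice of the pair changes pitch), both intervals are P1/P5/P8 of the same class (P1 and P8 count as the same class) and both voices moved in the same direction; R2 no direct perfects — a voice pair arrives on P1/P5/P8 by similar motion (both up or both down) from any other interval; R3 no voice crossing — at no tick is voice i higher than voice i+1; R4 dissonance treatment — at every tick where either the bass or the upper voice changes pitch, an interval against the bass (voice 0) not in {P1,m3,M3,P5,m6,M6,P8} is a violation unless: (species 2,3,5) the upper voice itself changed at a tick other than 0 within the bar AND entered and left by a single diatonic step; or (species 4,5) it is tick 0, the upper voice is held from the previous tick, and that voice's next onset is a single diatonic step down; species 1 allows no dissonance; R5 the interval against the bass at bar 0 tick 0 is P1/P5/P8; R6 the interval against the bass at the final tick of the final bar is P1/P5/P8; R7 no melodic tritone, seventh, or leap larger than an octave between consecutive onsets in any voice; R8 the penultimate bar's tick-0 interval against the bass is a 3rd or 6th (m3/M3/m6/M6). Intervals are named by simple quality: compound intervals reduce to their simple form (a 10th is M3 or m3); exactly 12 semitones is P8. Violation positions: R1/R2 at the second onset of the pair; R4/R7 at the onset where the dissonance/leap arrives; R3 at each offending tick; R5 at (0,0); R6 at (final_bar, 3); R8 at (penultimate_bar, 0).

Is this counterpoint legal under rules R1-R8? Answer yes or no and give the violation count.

No (13 violations)

bar 0: v0=D3 v1=D4 v2=A4 (P5)
bar 1: v0=B2 v1=G3 v2=D4 (m3)
bar 2: v0=A2 v1=G4 v2=E4 (P5)
bar 3: v0=G2 v1=G3 v2=B3 (M3)
bar 4: v0=A2 v1=A3 v2=E4 (P5)
bar 5: v0=B2 v1=G3 v2=D4 (m3)
bar 6: v0=E3 v1=C4 v2=G4 (m3)
bar 7: v0=D3 v1=D4 v2=A4 (P5)
  R1 @ bar1.0: D4/A4 P5 -> G3/D4 P5 similar
  R3 @ bar2.0: G4 above E4
  R4 @ bar2.0: A2/G4 m7 untreated
  R3 @ bar2.1: G4 above E4
  R3 @ bar2.2: G4 above E4
  R3 @ bar2.3: G4 above E4
  R2 @ bar3.0: A2/G4 m7 -> G2/G3 P8 similar
  R1 @ bar4.0: G2/G3 P8 -> A2/A3 P8 similar
  R2 @ bar4.0: G2/B3 M3 -> A2/E4 P5 similar
  R2 @ bar4.0: G3/B3 M3 -> A3/E4 P5 similar
  R1 @ bar5.0: A3/E4 P5 -> G3/D4 P5 similar
  R1 @ bar6.0: G3/D4 P5 -> C4/G4 P5 similar
  R1 @ bar7.0: C4/G4 P5 -> D4/A4 P5 similar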